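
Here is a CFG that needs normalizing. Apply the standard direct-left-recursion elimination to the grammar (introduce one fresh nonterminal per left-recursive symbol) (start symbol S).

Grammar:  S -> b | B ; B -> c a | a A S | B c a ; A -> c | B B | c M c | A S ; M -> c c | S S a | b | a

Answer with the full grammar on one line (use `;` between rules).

S -> b | B; B -> c a B' | a A S B'; A -> c A' | B B A' | c M c A'; M -> c c | S S a | b | a; B' -> c a B' | eps; A' -> S A' | eps

B, A are directly left-recursive.
For B: α = {c a}, β = {c a, a A S}. Rewrite as B → β B' and B' → α B' | ε.
For A: α = {S}, β = {c, B B, c M c}. Rewrite as A → β A' and A' → α A' | ε.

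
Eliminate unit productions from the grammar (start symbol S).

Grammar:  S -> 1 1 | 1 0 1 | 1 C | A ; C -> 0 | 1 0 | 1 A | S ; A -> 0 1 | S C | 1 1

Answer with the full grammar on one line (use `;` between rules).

Unit pairs: C ⇒* {A, S}; S ⇒* {A}.
For each unit pair (A, B), copy every non-unit production of B to A, then drop all unit productions.

S -> 1 1 | 1 0 1 | 1 C | 0 1 | S C; C -> 0 | 1 0 | 1 A | 1 1 | 1 0 1 | 1 C | 0 1 | S C; A -> 0 1 | S C | 1 1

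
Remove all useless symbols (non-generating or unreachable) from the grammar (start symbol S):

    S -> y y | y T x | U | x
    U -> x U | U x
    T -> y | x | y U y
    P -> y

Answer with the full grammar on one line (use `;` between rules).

Generating nonterminals: {P, S, T}.
Reachable from S after that: {S, T}.
Removed useless symbols: {P, U} and every production mentioning them.

S -> y y | y T x | x; T -> y | x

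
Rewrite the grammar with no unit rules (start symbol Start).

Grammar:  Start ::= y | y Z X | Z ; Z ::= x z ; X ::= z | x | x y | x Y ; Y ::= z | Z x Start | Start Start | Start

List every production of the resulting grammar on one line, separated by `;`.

Start ::= x z | y | y Z X; Z ::= x z; X ::= z | x | x y | x Y; Y ::= x z | y | y Z X | z | Z x Start | Start Start

Unit pairs: Start ⇒* {Z}; Y ⇒* {Start, Z}.
For each unit pair (A, B), copy every non-unit production of B to A, then drop all unit productions.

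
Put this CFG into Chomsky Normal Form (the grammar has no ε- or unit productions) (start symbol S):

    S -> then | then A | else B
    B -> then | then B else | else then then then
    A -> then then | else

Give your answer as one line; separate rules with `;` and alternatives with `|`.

Introduce a nonterminal for each terminal appearing in a rule of length ≥ 2: X1 → then, X2 → else.
Binarize each right-hand side of length ≥ 3 by chaining fresh nonterminals (Y1, Y2, …): affected rules were B → X1 B X2; B → X2 X1 X1 X1.

S -> then | X1 A | X2 B; B -> then | X1 Y1 | X2 Y2; A -> X1 X1 | else; X1 -> then; X2 -> else; Y1 -> B X2; Y2 -> X1 Y3; Y3 -> X1 X1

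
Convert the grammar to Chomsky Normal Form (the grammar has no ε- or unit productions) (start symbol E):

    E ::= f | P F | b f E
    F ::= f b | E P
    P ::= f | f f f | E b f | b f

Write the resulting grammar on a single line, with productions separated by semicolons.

Introduce a nonterminal for each terminal appearing in a rule of length ≥ 2: X1 → b, X2 → f.
Binarize each right-hand side of length ≥ 3 by chaining fresh nonterminals (Y1, Y2, …): affected rules were E → X1 X2 E; P → X2 X2 X2; P → E X1 X2.

E ::= f | P F | X1 Y1; F ::= X2 X1 | E P; P ::= f | X2 Y2 | E Y3 | X1 X2; X1 ::= b; X2 ::= f; Y1 ::= X2 E; Y2 ::= X2 X2; Y3 ::= X1 X2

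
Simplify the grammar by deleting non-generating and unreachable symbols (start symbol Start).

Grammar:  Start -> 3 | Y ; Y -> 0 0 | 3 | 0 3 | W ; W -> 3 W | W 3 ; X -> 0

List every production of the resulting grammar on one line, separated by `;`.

Start -> 3 | Y; Y -> 0 0 | 3 | 0 3

Generating nonterminals: {Start, X, Y}.
Reachable from Start after that: {Start, Y}.
Removed useless symbols: {W, X} and every production mentioning them.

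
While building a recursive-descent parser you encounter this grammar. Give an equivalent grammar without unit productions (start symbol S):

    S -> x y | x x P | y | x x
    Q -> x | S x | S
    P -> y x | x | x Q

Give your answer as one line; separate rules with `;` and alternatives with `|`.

S -> x y | x x P | y | x x; Q -> x y | x x P | y | x x | x | S x; P -> y x | x | x Q

Unit pairs: Q ⇒* {S}.
Replace each nonterminal's rules with the union of the non-unit rules of every nonterminal it unit-derives.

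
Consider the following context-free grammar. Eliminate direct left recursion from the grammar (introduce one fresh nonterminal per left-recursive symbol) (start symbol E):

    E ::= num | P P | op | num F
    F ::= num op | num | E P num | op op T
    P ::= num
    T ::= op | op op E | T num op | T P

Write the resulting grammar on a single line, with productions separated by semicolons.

E ::= num | P P | op | num F; F ::= num op | num | E P num | op op T; P ::= num; T ::= op T' | op op E T'; T' ::= num op T' | P T' | epsilon

Left recursion appears on T.
For T: α = {num op, P}, β = {op, op op E}. Rewrite as T → β T' and T' → α T' | ε.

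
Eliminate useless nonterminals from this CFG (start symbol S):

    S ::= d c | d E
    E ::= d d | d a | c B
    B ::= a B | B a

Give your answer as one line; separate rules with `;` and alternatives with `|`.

Generating nonterminals: {E, S}.
Reachable from S after that: {E, S}.
Removed useless symbols: {B} and every production mentioning them.

S ::= d c | d E; E ::= d d | d a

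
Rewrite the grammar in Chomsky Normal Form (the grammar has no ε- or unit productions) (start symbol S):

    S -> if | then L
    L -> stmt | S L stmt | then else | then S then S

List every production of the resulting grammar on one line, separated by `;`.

Introduce a nonterminal for each terminal appearing in a rule of length ≥ 2: X1 → then, X2 → stmt, X3 → else.
Binarize each right-hand side of length ≥ 3 by chaining fresh nonterminals (Y1, Y2, …): affected rules were L → S L X2; L → X1 S X1 S.

S -> if | X1 L; L -> stmt | S Y1 | X1 X3 | X1 Y2; X1 -> then; X2 -> stmt; X3 -> else; Y1 -> L X2; Y2 -> S Y3; Y3 -> X1 S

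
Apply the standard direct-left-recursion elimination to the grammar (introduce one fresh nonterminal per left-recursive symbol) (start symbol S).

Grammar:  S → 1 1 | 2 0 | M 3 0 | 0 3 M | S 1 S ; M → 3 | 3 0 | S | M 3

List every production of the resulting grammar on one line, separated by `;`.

S, M are directly left-recursive.
For S: α = {1 S}, β = {1 1, 2 0, M 3 0, 0 3 M}. Rewrite as S → β S' and S' → α S' | ε.
For M: α = {3}, β = {3, 3 0, S}. Rewrite as M → β M' and M' → α M' | ε.

S → 1 1 S' | 2 0 S' | M 3 0 S' | 0 3 M S'; M → 3 M' | 3 0 M' | S M'; S' → 1 S S' | ε; M' → 3 M' | ε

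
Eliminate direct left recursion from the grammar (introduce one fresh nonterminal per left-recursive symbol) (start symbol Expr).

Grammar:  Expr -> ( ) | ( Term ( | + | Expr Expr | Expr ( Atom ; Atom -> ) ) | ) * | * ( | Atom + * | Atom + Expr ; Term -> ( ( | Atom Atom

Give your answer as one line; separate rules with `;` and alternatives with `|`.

Expr -> ( ) Expr1 | ( Term ( Expr1 | + Expr1; Atom -> ) ) Atom1 | ) * Atom1 | * ( Atom1; Term -> ( ( | Atom Atom; Expr1 -> Expr Expr1 | ( Atom Expr1 | ε; Atom1 -> + * Atom1 | + Expr Atom1 | ε

Expr, Atom are directly left-recursive.
For Expr: α = {Expr, ( Atom}, β = {( ), ( Term (, +}. Rewrite as Expr → β Expr1 and Expr1 → α Expr1 | ε.
For Atom: α = {+ *, + Expr}, β = {) ), ) *, * (}. Rewrite as Atom → β Atom1 and Atom1 → α Atom1 | ε.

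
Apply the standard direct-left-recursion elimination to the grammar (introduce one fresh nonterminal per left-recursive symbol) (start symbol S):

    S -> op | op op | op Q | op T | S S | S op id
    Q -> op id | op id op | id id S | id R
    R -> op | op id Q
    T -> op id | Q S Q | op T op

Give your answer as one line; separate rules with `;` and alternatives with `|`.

Left recursion appears on S.
For S: α = {S, op id}, β = {op, op op, op Q, op T}. Rewrite as S → β S' and S' → α S' | ε.

S -> op S' | op op S' | op Q S' | op T S'; Q -> op id | op id op | id id S | id R; R -> op | op id Q; T -> op id | Q S Q | op T op; S' -> S S' | op id S' | ε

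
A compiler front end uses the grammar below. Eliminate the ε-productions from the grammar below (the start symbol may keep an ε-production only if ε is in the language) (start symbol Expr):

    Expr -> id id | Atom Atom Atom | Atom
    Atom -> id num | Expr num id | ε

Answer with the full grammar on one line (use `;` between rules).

Expr -> id id | Atom Atom Atom | Atom Atom | Atom | ε; Atom -> id num | Expr num id | num id

Nullable nonterminals: {Atom, Expr}.
ε ∈ L(G) since Expr is nullable, so keep Expr → ε.
For each production, add variants omitting each subset of nullable occurrences: Expr → Atom Atom Atom gives Atom Atom Atom | Atom Atom | Atom. Atom → Expr num id gives Expr num id | num id.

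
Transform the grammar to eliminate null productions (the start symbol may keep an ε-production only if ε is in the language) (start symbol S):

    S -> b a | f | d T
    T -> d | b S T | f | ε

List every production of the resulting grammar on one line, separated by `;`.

S -> b a | f | d T | d; T -> d | b S T | b S | f

Nullable nonterminals: {T}.
ε ∉ L(G), so no ε-production is kept.
Expand every rule over subsets of its nullable positions: S → d T gives d T | d. T → b S T gives b S T | b S.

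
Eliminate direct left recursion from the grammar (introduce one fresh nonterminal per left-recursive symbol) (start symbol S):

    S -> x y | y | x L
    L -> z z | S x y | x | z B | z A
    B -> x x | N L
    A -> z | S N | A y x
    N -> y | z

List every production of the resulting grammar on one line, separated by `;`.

A is directly left-recursive.
For A: α = {y x}, β = {z, S N}. Rewrite as A → β A' and A' → α A' | ε.

S -> x y | y | x L; L -> z z | S x y | x | z B | z A; B -> x x | N L; A -> z A' | S N A'; N -> y | z; A' -> y x A' | ε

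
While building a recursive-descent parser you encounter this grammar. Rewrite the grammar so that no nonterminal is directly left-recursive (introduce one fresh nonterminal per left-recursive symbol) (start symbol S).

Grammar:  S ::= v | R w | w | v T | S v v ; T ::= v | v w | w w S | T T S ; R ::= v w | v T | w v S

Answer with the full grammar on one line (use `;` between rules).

S, T are directly left-recursive.
For S: α = {v v}, β = {v, R w, w, v T}. Rewrite as S → β S' and S' → α S' | ε.
For T: α = {T S}, β = {v, v w, w w S}. Rewrite as T → β T' and T' → α T' | ε.

S ::= v S' | R w S' | w S' | v T S'; T ::= v T' | v w T' | w w S T'; R ::= v w | v T | w v S; S' ::= v v S' | ε; T' ::= T S T' | ε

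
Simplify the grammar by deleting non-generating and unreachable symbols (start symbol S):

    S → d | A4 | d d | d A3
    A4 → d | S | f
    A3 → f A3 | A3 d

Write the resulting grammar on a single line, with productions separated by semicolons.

S → d | A4 | d d; A4 → d | S | f

Generating nonterminals: {A4, S}.
Reachable from S after that: {A4, S}.
Removed useless symbols: {A3} and every production mentioning them.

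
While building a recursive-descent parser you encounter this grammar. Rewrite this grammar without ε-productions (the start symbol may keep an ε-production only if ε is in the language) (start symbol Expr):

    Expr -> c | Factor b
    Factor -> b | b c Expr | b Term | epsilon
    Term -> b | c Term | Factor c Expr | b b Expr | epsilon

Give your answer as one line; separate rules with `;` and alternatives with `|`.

Expr -> c | Factor b | b; Factor -> b | b c Expr | b Term; Term -> b | c Term | c | Factor c Expr | c Expr | b b Expr

The nullable symbols are {Factor, Term}.
ε ∉ L(G), so no ε-production is kept.
Expand every rule over subsets of its nullable positions: Expr → Factor b gives Factor b | b. Term → c Term gives c Term | c. Term → Factor c Expr gives Factor c Expr | c Expr.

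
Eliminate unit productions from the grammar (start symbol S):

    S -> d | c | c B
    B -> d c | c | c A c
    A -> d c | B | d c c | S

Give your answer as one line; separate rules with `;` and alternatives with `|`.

S -> d | c | c B; B -> d c | c | c A c; A -> d c | c | c A c | d | c B | d c c

Unit pairs: A ⇒* {B, S}.
For each unit pair (A, B), copy every non-unit production of B to A, then drop all unit productions.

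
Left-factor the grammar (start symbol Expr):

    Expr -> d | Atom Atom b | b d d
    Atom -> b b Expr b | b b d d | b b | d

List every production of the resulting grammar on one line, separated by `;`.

Expr -> d | Atom Atom b | b d d; Atom -> d | b b Atom1; Atom1 -> Expr b | d d | eps

Atom has alternatives sharing prefix 'b b': factor to Atom → b b Atom1 with Atom1 → Expr b | d d | ε.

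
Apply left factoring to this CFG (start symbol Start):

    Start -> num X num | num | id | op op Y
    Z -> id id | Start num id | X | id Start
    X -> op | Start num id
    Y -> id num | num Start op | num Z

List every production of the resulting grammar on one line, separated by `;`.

Start -> id | op op Y | num Start1; Z -> Start num id | X | id Z1; X -> op | Start num id; Y -> id num | num Y1; Start1 -> X num | ε; Z1 -> id | Start; Y1 -> Start op | Z

Start has alternatives sharing prefix 'num': factor to Start → num Start1 with Start1 → X num | ε.
Z has alternatives sharing prefix 'id': factor to Z → id Z1 with Z1 → id | Start.
Y has alternatives sharing prefix 'num': factor to Y → num Y1 with Y1 → Start op | Z.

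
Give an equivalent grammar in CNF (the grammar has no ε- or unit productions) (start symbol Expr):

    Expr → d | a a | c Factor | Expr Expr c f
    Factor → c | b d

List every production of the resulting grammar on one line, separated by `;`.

Expr → d | X1 X1 | X2 Factor | Expr Y1; Factor → c | X4 X5; X1 → a; X2 → c; X3 → f; X4 → b; X5 → d; Y1 → Expr Y2; Y2 → X2 X3

Introduce a nonterminal for each terminal appearing in a rule of length ≥ 2: X1 → a, X2 → c, X3 → f, X4 → b, X5 → d.
Binarize each right-hand side of length ≥ 3 by chaining fresh nonterminals (Y1, Y2, …): affected rules were Expr → Expr Expr X2 X3.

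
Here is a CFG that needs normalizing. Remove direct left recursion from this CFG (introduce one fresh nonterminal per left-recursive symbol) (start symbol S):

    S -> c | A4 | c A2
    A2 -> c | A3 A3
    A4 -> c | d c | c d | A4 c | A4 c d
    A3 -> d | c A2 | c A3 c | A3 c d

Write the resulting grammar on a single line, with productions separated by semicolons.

S -> c | A4 | c A2; A2 -> c | A3 A3; A4 -> c A4' | d c A4' | c d A4'; A3 -> d A3' | c A2 A3' | c A3 c A3'; A4' -> c A4' | c d A4' | ε; A3' -> c d A3' | ε

Left recursion appears on A4, A3.
For A4: α = {c, c d}, β = {c, d c, c d}. Rewrite as A4 → β A4' and A4' → α A4' | ε.
For A3: α = {c d}, β = {d, c A2, c A3 c}. Rewrite as A3 → β A3' and A3' → α A3' | ε.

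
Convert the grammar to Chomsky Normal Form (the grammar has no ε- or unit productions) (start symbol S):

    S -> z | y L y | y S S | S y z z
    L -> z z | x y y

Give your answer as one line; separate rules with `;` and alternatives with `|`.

S -> z | X1 Y1 | X1 Y2 | S Y3; L -> X2 X2 | X3 Y5; X1 -> y; X2 -> z; X3 -> x; Y1 -> L X1; Y2 -> S S; Y3 -> X1 Y4; Y4 -> X2 X2; Y5 -> X1 X1

Introduce a nonterminal for each terminal appearing in a rule of length ≥ 2: X1 → y, X2 → z, X3 → x.
Binarize each right-hand side of length ≥ 3 by chaining fresh nonterminals (Y1, Y2, …): affected rules were S → X1 L X1; S → X1 S S; S → S X1 X2 X2; L → X3 X1 X1.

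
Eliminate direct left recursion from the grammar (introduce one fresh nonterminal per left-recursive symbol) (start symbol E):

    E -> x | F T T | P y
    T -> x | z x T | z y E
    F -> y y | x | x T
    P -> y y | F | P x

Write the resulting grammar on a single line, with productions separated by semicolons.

Left recursion appears on P.
For P: α = {x}, β = {y y, F}. Rewrite as P → β P' and P' → α P' | ε.

E -> x | F T T | P y; T -> x | z x T | z y E; F -> y y | x | x T; P -> y y P' | F P'; P' -> x P' | ε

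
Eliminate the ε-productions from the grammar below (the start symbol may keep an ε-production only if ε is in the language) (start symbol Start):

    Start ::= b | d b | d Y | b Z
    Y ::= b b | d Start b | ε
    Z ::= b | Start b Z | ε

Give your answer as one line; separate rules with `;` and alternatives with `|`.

Start ::= b | d b | d Y | d | b Z; Y ::= b b | d Start b; Z ::= b | Start b Z | Start b

Nullable nonterminals: {Y, Z}.
ε ∉ L(G), so no ε-production is kept.
Expand every rule over subsets of its nullable positions: Start → d Y gives d Y | d. Z → Start b Z gives Start b Z | Start b.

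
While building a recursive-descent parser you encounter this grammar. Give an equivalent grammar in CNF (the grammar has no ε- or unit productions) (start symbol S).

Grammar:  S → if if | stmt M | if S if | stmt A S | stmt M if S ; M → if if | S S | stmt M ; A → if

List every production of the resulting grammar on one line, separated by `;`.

S → X1 X1 | X2 M | X1 Y1 | X2 Y2 | X2 Y3; M → X1 X1 | S S | X2 M; A → if; X1 → if; X2 → stmt; Y1 → S X1; Y2 → A S; Y3 → M Y4; Y4 → X1 S

Introduce a nonterminal for each terminal appearing in a rule of length ≥ 2: X1 → if, X2 → stmt.
Binarize each right-hand side of length ≥ 3 by chaining fresh nonterminals (Y1, Y2, …): affected rules were S → X1 S X1; S → X2 A S; S → X2 M X1 S.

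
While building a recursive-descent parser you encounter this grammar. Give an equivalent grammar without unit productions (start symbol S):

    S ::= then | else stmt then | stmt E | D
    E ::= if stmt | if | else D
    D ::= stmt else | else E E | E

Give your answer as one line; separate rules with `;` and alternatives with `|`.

Unit pairs: D ⇒* {E}; S ⇒* {D, E}.
Replace each nonterminal's rules with the union of the non-unit rules of every nonterminal it unit-derives.

S ::= if stmt | if | else D | stmt else | else E E | then | else stmt then | stmt E; E ::= if stmt | if | else D; D ::= if stmt | if | else D | stmt else | else E E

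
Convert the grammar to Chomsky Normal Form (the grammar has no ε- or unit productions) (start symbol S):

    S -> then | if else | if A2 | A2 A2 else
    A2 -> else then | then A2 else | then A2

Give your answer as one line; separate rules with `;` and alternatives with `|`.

Introduce a nonterminal for each terminal appearing in a rule of length ≥ 2: X1 → if, X2 → else, X3 → then.
Binarize each right-hand side of length ≥ 3 by chaining fresh nonterminals (Y1, Y2, …): affected rules were S → A2 A2 X2; A2 → X3 A2 X2.

S -> then | X1 X2 | X1 A2 | A2 Y1; A2 -> X2 X3 | X3 Y2 | X3 A2; X1 -> if; X2 -> else; X3 -> then; Y1 -> A2 X2; Y2 -> A2 X2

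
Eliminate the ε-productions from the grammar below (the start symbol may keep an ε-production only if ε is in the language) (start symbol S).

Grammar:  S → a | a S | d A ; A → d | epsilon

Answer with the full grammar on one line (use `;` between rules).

S → a | a S | d A | d; A → d

The nullable symbols are {A}.
ε ∉ L(G), so no ε-production is kept.
Add the nullable-subset variants: S → d A gives d A | d.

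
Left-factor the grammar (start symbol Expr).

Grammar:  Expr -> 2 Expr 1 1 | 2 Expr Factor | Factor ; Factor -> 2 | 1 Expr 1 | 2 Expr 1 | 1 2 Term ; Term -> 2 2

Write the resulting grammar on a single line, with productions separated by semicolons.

Expr has alternatives sharing prefix '2 Expr': factor to Expr → 2 Expr Expr1 with Expr1 → 1 1 | Factor.
Factor has alternatives sharing prefix '2': factor to Factor → 2 Factor1 with Factor1 → ε | Expr 1.
Factor has alternatives sharing prefix '1': factor to Factor → 1 Factor2 with Factor2 → Expr 1 | 2 Term.

Expr -> Factor | 2 Expr Expr1; Factor -> 2 Factor1 | 1 Factor2; Term -> 2 2; Expr1 -> 1 1 | Factor; Factor1 -> ε | Expr 1; Factor2 -> Expr 1 | 2 Term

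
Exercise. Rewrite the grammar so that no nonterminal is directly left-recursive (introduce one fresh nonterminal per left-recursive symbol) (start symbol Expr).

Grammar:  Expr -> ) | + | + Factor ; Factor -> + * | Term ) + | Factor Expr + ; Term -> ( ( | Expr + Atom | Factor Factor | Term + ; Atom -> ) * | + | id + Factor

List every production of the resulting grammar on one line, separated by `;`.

Factor, Term are directly left-recursive.
For Factor: α = {Expr +}, β = {+ *, Term ) +}. Rewrite as Factor → β Factor1 and Factor1 → α Factor1 | ε.
For Term: α = {+}, β = {( (, Expr + Atom, Factor Factor}. Rewrite as Term → β Term1 and Term1 → α Term1 | ε.

Expr -> ) | + | + Factor; Factor -> + * Factor1 | Term ) + Factor1; Term -> ( ( Term1 | Expr + Atom Term1 | Factor Factor Term1; Atom -> ) * | + | id + Factor; Factor1 -> Expr + Factor1 | ε; Term1 -> + Term1 | ε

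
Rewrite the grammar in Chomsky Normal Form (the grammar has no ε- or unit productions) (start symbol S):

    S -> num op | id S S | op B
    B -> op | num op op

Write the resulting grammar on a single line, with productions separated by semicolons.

Introduce a nonterminal for each terminal appearing in a rule of length ≥ 2: X1 → num, X2 → op, X3 → id.
Binarize each right-hand side of length ≥ 3 by chaining fresh nonterminals (Y1, Y2, …): affected rules were S → X3 S S; B → X1 X2 X2.

S -> X1 X2 | X3 Y1 | X2 B; B -> op | X1 Y2; X1 -> num; X2 -> op; X3 -> id; Y1 -> S S; Y2 -> X2 X2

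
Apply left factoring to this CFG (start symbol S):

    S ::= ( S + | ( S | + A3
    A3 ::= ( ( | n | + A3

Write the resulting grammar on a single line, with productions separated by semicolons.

S ::= + A3 | ( S S'; A3 ::= ( ( | n | + A3; S' ::= + | ε

S has alternatives sharing prefix '( S': factor to S → ( S S' with S' → + | ε.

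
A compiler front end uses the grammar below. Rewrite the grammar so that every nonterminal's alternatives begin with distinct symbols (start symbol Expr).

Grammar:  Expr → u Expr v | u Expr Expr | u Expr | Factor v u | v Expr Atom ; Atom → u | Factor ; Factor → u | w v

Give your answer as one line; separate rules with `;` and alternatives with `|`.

Expr → Factor v u | v Expr Atom | u Expr Expr1; Atom → u | Factor; Factor → u | w v; Expr1 → v | Expr | ε

Expr has alternatives sharing prefix 'u Expr': factor to Expr → u Expr Expr1 with Expr1 → v | Expr | ε.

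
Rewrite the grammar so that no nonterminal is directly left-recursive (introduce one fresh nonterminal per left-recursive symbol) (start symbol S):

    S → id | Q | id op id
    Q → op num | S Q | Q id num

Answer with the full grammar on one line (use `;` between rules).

S → id | Q | id op id; Q → op num Q' | S Q Q'; Q' → id num Q' | eps

Directly left-recursive nonterminal: Q.
For Q: α = {id num}, β = {op num, S Q}. Rewrite as Q → β Q' and Q' → α Q' | ε.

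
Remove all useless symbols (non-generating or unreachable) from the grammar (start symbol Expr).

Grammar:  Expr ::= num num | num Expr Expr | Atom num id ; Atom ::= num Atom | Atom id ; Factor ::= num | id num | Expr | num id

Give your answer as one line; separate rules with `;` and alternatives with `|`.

Generating nonterminals: {Expr, Factor}.
Reachable from Expr after that: {Expr}.
Removed useless symbols: {Atom, Factor} and every production mentioning them.

Expr ::= num num | num Expr Expr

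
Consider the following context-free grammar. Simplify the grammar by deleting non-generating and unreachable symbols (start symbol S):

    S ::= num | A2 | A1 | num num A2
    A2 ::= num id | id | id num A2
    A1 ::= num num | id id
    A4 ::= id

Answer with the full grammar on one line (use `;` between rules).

Generating nonterminals: {A1, A2, A4, S}.
Reachable from S after that: {A1, A2, S}.
Removed useless symbols: {A4} and every production mentioning them.

S ::= num | A2 | A1 | num num A2; A2 ::= num id | id | id num A2; A1 ::= num num | id id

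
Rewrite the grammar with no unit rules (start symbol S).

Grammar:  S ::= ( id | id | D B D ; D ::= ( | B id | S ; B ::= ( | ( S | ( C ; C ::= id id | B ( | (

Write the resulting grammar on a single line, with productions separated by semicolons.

Unit pairs: D ⇒* {S}.
For every A with A ⇒* B via unit rules, add B's non-unit alternatives to A; then delete every rule of the form X → Y.

S ::= ( id | id | D B D; D ::= ( id | id | D B D | ( | B id; B ::= ( | ( S | ( C; C ::= id id | B ( | (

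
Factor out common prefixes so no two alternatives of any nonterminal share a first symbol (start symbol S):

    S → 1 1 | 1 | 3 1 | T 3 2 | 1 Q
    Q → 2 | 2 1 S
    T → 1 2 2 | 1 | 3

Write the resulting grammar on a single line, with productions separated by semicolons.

S has alternatives sharing prefix '1': factor to S → 1 S' with S' → 1 | ε | Q.
Q has alternatives sharing prefix '2': factor to Q → 2 Q' with Q' → ε | 1 S.
T has alternatives sharing prefix '1': factor to T → 1 T' with T' → 2 2 | ε.

S → 3 1 | T 3 2 | 1 S'; Q → 2 Q'; T → 3 | 1 T'; S' → 1 | epsilon | Q; Q' → epsilon | 1 S; T' → 2 2 | epsilon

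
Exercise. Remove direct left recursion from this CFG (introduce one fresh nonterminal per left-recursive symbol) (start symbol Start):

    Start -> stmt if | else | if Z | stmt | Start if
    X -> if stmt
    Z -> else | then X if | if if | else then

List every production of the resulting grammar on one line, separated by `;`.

Start is directly left-recursive.
For Start: α = {if}, β = {stmt if, else, if Z, stmt}. Rewrite as Start → β Start1 and Start1 → α Start1 | ε.

Start -> stmt if Start1 | else Start1 | if Z Start1 | stmt Start1; X -> if stmt; Z -> else | then X if | if if | else then; Start1 -> if Start1 | ε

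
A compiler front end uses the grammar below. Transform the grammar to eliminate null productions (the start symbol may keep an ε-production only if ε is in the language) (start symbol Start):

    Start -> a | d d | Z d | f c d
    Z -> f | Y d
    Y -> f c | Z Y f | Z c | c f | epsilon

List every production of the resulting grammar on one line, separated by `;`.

Nullable set = {Y}.
ε ∉ L(G), so no ε-production is kept.
Add the nullable-subset variants: Z → Y d gives Y d | d. Y → Z Y f gives Z Y f | Z f.

Start -> a | d d | Z d | f c d; Z -> f | Y d | d; Y -> f c | Z Y f | Z f | Z c | c f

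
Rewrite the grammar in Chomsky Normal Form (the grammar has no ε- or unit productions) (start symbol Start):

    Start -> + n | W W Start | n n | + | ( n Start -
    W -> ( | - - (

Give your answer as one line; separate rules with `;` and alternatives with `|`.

Start -> X1 X2 | W Y1 | X2 X2 | + | X3 Y2; W -> ( | X4 Y4; X1 -> +; X2 -> n; X3 -> (; X4 -> -; Y1 -> W Start; Y2 -> X2 Y3; Y3 -> Start X4; Y4 -> X4 X3

Introduce a nonterminal for each terminal appearing in a rule of length ≥ 2: X1 → +, X2 → n, X3 → (, X4 → -.
Binarize each right-hand side of length ≥ 3 by chaining fresh nonterminals (Y1, Y2, …): affected rules were Start → W W Start; Start → X3 X2 Start X4; W → X4 X4 X3.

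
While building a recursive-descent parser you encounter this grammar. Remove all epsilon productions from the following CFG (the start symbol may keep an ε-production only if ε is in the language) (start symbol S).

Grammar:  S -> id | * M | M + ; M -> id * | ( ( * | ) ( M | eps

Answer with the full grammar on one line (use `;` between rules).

Nullable nonterminals: {M}.
ε ∉ L(G), so no ε-production is kept.
Expand every rule over subsets of its nullable positions: S → * M gives * M | *. S → M + gives M + | +. M → ) ( M gives ) ( M | ) (.

S -> id | * M | * | M + | +; M -> id * | ( ( * | ) ( M | ) (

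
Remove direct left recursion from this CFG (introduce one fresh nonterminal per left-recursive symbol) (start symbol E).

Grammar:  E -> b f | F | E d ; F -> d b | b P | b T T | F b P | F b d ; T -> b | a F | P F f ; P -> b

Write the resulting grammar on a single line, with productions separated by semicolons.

Left recursion appears on E, F.
For E: α = {d}, β = {b f, F}. Rewrite as E → β E' and E' → α E' | ε.
For F: α = {b P, b d}, β = {d b, b P, b T T}. Rewrite as F → β F' and F' → α F' | ε.

E -> b f E' | F E'; F -> d b F' | b P F' | b T T F'; T -> b | a F | P F f; P -> b; E' -> d E' | ε; F' -> b P F' | b d F' | ε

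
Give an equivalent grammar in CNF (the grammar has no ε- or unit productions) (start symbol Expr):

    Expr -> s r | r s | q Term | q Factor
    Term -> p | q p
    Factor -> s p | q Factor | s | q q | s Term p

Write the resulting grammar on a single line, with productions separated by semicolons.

Expr -> X1 X2 | X2 X1 | X3 Term | X3 Factor; Term -> p | X3 X4; Factor -> X1 X4 | X3 Factor | s | X3 X3 | X1 Y1; X1 -> s; X2 -> r; X3 -> q; X4 -> p; Y1 -> Term X4

Introduce a nonterminal for each terminal appearing in a rule of length ≥ 2: X1 → s, X2 → r, X3 → q, X4 → p.
Binarize each right-hand side of length ≥ 3 by chaining fresh nonterminals (Y1, Y2, …): affected rules were Factor → X1 Term X4.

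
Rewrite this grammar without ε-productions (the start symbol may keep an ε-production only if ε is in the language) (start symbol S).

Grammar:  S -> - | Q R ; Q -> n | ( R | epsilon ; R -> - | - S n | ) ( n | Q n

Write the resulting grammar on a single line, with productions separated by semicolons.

Nullable nonterminals: {Q}.
ε ∉ L(G), so no ε-production is kept.
Add the nullable-subset variants: S → Q R gives Q R | R. R → Q n gives Q n | n.

S -> - | Q R | R; Q -> n | ( R; R -> - | - S n | ) ( n | Q n | n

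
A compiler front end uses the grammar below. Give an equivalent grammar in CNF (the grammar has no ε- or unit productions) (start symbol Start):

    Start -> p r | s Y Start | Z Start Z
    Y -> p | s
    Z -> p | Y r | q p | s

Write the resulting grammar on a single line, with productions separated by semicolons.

Introduce a nonterminal for each terminal appearing in a rule of length ≥ 2: X1 → p, X2 → r, X3 → s, X4 → q.
Binarize each right-hand side of length ≥ 3 by chaining fresh nonterminals (Y1, Y2, …): affected rules were Start → X3 Y Start; Start → Z Start Z.

Start -> X1 X2 | X3 Y1 | Z Y2; Y -> p | s; Z -> p | Y X2 | X4 X1 | s; X1 -> p; X2 -> r; X3 -> s; X4 -> q; Y1 -> Y Start; Y2 -> Start Z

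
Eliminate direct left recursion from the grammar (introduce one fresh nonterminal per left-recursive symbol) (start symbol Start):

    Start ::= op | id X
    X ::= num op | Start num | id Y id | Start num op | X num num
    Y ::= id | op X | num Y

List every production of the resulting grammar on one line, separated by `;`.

Directly left-recursive nonterminal: X.
For X: α = {num num}, β = {num op, Start num, id Y id, Start num op}. Rewrite as X → β X1 and X1 → α X1 | ε.

Start ::= op | id X; X ::= num op X1 | Start num X1 | id Y id X1 | Start num op X1; Y ::= id | op X | num Y; X1 ::= num num X1 | ε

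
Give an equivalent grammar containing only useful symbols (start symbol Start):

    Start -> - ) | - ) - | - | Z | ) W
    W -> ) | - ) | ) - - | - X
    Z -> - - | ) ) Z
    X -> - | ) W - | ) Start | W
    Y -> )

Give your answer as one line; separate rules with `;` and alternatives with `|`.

Start -> - ) | - ) - | - | Z | ) W; W -> ) | - ) | ) - - | - X; Z -> - - | ) ) Z; X -> - | ) W - | ) Start | W

Generating nonterminals: {Start, W, X, Y, Z}.
Reachable from Start after that: {Start, W, X, Z}.
Removed useless symbols: {Y} and every production mentioning them.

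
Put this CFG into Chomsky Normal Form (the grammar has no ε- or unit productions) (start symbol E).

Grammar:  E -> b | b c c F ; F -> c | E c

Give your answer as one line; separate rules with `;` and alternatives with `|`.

Introduce a nonterminal for each terminal appearing in a rule of length ≥ 2: X1 → b, X2 → c.
Binarize each right-hand side of length ≥ 3 by chaining fresh nonterminals (Y1, Y2, …): affected rules were E → X1 X2 X2 F.

E -> b | X1 Y1; F -> c | E X2; X1 -> b; X2 -> c; Y1 -> X2 Y2; Y2 -> X2 F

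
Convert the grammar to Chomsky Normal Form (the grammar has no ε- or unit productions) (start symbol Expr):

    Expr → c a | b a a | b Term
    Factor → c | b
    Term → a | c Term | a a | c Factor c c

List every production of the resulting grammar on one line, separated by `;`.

Introduce a nonterminal for each terminal appearing in a rule of length ≥ 2: X1 → c, X2 → a, X3 → b.
Binarize each right-hand side of length ≥ 3 by chaining fresh nonterminals (Y1, Y2, …): affected rules were Expr → X3 X2 X2; Term → X1 Factor X1 X1.

Expr → X1 X2 | X3 Y1 | X3 Term; Factor → c | b; Term → a | X1 Term | X2 X2 | X1 Y2; X1 → c; X2 → a; X3 → b; Y1 → X2 X2; Y2 → Factor Y3; Y3 → X1 X1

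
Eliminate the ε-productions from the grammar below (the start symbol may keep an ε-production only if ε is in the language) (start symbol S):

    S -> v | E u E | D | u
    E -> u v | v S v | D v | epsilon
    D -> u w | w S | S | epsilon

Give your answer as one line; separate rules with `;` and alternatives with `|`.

The nullable symbols are {D, E, S}.
ε ∈ L(G) since S is nullable, so keep S → ε.
Expand every rule over subsets of its nullable positions: S → E u E gives E u E | E u | u E | u. E → v S v gives v S v | v v. E → D v gives D v | v. D → w S gives w S | w.

S -> v | E u E | E u | u E | u | D | epsilon; E -> u v | v S v | v v | D v | v; D -> u w | w S | w | S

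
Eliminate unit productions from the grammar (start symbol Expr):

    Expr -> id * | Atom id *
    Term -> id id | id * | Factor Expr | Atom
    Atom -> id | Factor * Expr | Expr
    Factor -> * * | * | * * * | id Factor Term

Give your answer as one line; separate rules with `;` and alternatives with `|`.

Unit pairs: Atom ⇒* {Expr}; Term ⇒* {Atom, Expr}.
Replace each nonterminal's rules with the union of the non-unit rules of every nonterminal it unit-derives.

Expr -> id * | Atom id *; Term -> id id | id * | Factor Expr | id | Factor * Expr | Atom id *; Atom -> id | Factor * Expr | id * | Atom id *; Factor -> * * | * | * * * | id Factor Term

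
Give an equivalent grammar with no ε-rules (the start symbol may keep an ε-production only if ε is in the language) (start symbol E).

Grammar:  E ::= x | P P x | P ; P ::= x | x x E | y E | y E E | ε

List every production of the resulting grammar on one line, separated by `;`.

Nullable set = {E, P}.
ε ∈ L(G) since E is nullable, so keep E → ε.
Expand every rule over subsets of its nullable positions: E → P P x gives P P x | P x. P → x x E gives x x E | x x. P → y E gives y E | y.

E ::= x | P P x | P x | P | ε; P ::= x | x x E | x x | y E | y | y E E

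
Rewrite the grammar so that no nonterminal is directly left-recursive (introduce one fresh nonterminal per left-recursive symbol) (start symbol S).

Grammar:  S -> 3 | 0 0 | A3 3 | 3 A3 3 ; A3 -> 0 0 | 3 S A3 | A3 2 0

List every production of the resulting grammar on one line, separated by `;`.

Directly left-recursive nonterminal: A3.
For A3: α = {2 0}, β = {0 0, 3 S A3}. Rewrite as A3 → β A3' and A3' → α A3' | ε.

S -> 3 | 0 0 | A3 3 | 3 A3 3; A3 -> 0 0 A3' | 3 S A3 A3'; A3' -> 2 0 A3' | ε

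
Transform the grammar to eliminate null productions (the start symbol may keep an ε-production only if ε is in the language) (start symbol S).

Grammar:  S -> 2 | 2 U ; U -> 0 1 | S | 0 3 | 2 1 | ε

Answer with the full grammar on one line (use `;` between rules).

S -> 2 | 2 U; U -> 0 1 | S | 0 3 | 2 1

Nullable set = {U}.
ε ∉ L(G), so no ε-production is kept.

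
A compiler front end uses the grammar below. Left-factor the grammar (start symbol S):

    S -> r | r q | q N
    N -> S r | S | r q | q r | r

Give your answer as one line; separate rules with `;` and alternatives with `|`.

S -> q N | r S'; N -> q r | S N' | r N''; S' -> ε | q; N' -> r | ε; N'' -> q | ε

S has alternatives sharing prefix 'r': factor to S → r S' with S' → ε | q.
N has alternatives sharing prefix 'S': factor to N → S N' with N' → r | ε.
N has alternatives sharing prefix 'r': factor to N → r N'' with N'' → q | ε.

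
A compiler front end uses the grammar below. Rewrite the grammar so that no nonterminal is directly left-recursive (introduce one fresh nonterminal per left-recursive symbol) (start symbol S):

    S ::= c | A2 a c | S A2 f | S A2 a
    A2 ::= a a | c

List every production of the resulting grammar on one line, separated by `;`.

S ::= c S' | A2 a c S'; A2 ::= a a | c; S' ::= A2 f S' | A2 a S' | eps

Directly left-recursive nonterminal: S.
For S: α = {A2 f, A2 a}, β = {c, A2 a c}. Rewrite as S → β S' and S' → α S' | ε.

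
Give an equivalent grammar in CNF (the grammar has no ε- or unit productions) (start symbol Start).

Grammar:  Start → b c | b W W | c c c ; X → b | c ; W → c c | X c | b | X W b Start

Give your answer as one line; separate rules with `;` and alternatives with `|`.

Start → X1 X2 | X1 Y1 | X2 Y2; X → b | c; W → X2 X2 | X X2 | b | X Y3; X1 → b; X2 → c; Y1 → W W; Y2 → X2 X2; Y3 → W Y4; Y4 → X1 Start

Introduce a nonterminal for each terminal appearing in a rule of length ≥ 2: X1 → b, X2 → c.
Binarize each right-hand side of length ≥ 3 by chaining fresh nonterminals (Y1, Y2, …): affected rules were Start → X1 W W; Start → X2 X2 X2; W → X W X1 Start.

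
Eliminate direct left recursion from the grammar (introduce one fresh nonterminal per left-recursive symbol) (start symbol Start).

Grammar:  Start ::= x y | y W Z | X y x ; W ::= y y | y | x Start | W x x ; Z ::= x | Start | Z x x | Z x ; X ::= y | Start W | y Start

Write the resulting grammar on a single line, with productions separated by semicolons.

Start ::= x y | y W Z | X y x; W ::= y y W1 | y W1 | x Start W1; Z ::= x Z1 | Start Z1; X ::= y | Start W | y Start; W1 ::= x x W1 | ε; Z1 ::= x x Z1 | x Z1 | ε

Left recursion appears on W, Z.
For W: α = {x x}, β = {y y, y, x Start}. Rewrite as W → β W1 and W1 → α W1 | ε.
For Z: α = {x x, x}, β = {x, Start}. Rewrite as Z → β Z1 and Z1 → α Z1 | ε.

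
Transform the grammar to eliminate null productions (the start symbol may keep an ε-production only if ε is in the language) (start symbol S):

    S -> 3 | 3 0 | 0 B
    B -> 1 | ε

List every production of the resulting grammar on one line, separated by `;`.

S -> 3 | 3 0 | 0 B | 0; B -> 1

Nullable set = {B}.
ε ∉ L(G), so no ε-production is kept.
Add the nullable-subset variants: S → 0 B gives 0 B | 0.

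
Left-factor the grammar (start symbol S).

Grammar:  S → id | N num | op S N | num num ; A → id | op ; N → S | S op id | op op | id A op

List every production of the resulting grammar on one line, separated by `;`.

N has alternatives sharing prefix 'S': factor to N → S N' with N' → ε | op id.

S → id | N num | op S N | num num; A → id | op; N → op op | id A op | S N'; N' → ε | op id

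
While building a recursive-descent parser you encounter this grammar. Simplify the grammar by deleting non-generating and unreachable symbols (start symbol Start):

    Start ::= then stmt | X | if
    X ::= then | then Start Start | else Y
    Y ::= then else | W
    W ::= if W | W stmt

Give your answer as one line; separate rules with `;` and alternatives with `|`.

Start ::= then stmt | X | if; X ::= then | then Start Start | else Y; Y ::= then else

Generating nonterminals: {Start, X, Y}.
Reachable from Start after that: {Start, X, Y}.
Removed useless symbols: {W} and every production mentioning them.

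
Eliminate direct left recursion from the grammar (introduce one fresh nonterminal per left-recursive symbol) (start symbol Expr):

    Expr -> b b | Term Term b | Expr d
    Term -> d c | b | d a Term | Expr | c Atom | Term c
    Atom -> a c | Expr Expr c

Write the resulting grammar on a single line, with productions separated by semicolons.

Left recursion appears on Expr, Term.
For Expr: α = {d}, β = {b b, Term Term b}. Rewrite as Expr → β Expr1 and Expr1 → α Expr1 | ε.
For Term: α = {c}, β = {d c, b, d a Term, Expr, c Atom}. Rewrite as Term → β Term1 and Term1 → α Term1 | ε.

Expr -> b b Expr1 | Term Term b Expr1; Term -> d c Term1 | b Term1 | d a Term Term1 | Expr Term1 | c Atom Term1; Atom -> a c | Expr Expr c; Expr1 -> d Expr1 | eps; Term1 -> c Term1 | eps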